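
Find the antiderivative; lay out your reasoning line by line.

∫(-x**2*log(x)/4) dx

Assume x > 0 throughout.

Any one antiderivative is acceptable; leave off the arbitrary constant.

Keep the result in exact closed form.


Step 1. Integrate ∫(-x**2*log(x)/4) dx by parts with u = log(x), dv = (-x**2/4) dx, so v = -x**3/12 [assuming x > 0]: now -x**3*log(x)/12 + ∫(x**2/12) dx.
Step 2. Evaluate the standard form: now -x**3*log(x)/12 + x**3/36.
Answer: -x**3*log(x)/12 + x**3/36.


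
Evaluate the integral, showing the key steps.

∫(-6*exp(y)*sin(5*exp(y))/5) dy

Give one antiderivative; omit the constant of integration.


Step 1. Substitute u = exp(y), turning ∫(-6*exp(y)*sin(5*exp(y))/5) dy into ∫(-6*sin(5*u)/5) du: now ∫(-6*sin(5*u)/5) du.
Step 2. Evaluate the standard form: now 6*cos(5*u)/25.
Step 3. Substitute back u = exp(y): now 6*cos(5*exp(y))/25.
Answer: 6*cos(5*exp(y))/25.


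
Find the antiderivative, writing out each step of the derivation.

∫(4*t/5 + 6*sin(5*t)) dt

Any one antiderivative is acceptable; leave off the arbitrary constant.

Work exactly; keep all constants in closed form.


Step 1. Rewrite: now ∫(4*t/5) dt + ∫(6*sin(5*t)) dt.
Step 2. Evaluate the standard form: now -6*cos(5*t)/5 + ∫(4*t/5) dt.
Step 3. Evaluate the standard form: now 2*t**2/5 - 6*cos(5*t)/5.
Answer: 2*t**2/5 - 6*cos(5*t)/5.


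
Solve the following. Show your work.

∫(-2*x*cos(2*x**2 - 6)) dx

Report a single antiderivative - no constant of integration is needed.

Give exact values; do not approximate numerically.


Step 1. Substitute u = x**2 - 3, turning ∫(-2*x*cos(2*x**2 - 6)) dx into ∫(-cos(2*u)) du: now ∫(-cos(2*u)) du.
Step 2. Evaluate the standard form: now -sin(2*u)/2.
Step 3. Substitute back u = x**2 - 3: now -sin(2*x**2 - 6)/2.
Answer: -sin(2*x**2 - 6)/2.


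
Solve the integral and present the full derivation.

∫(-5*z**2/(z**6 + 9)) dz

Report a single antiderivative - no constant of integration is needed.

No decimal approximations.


Step 1. Substitute u = z**3, turning ∫(-5*z**2/(z**6 + 9)) dz into ∫(-5/(3*(u**2 + 9))) du: now ∫(-5/(3*(u**2 + 9))) du.
Step 2. Evaluate the standard form: now -5*atan(u/3)/9.
Step 3. Substitute back u = z**3: now -5*atan(z**3/3)/9.
Answer: -5*atan(z**3/3)/9.


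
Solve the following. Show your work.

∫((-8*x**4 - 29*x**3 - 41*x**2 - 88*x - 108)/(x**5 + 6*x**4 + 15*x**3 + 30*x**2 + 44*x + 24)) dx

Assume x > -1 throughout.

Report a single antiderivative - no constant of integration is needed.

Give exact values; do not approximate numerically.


Step 1. Decompose ∫((-8*x**4 - 29*x**3 - 41*x**2 - 88*x - 108)/(x**5 + 6*x**4 + 15*x**3 + 30*x**2 + 44*x + 24)) dx by partial fractions, (-8*x**4 - 29*x**3 - 41*x**2 - 88*x - 108)/(x**5 + 6*x**4 + 15*x**3 + 30*x**2 + 44*x + 24) = 4/(x**2 + 4) - 3/(x + 3) - 1/(x + 2) - 4/(x + 1): now ∫(-4/(x + 1)) dx + ∫(-1/(x + 2)) dx + ∫(-3/(x + 3)) dx + ∫(4/(x**2 + 4)) dx.
Step 2. Evaluate the standard form [assuming x > -1]: now -4*log(x + 1) + ∫(-1/(x + 2)) dx + ∫(-3/(x + 3)) dx + ∫(4/(x**2 + 4)) dx.
Step 3. Evaluate the standard form [assuming x > -3]: now -4*log(x + 1) - 3*log(x + 3) + ∫(-1/(x + 2)) dx + ∫(4/(x**2 + 4)) dx.
Step 4. Evaluate the standard form [assuming x > -2]: now -4*log(x + 1) - log(x + 2) - 3*log(x + 3) + ∫(4/(x**2 + 4)) dx.
Step 5. Evaluate the standard form: now -4*log(x + 1) - log(x + 2) - 3*log(x + 3) + 2*atan(x/2).
Answer: -4*log(x + 1) - log(x + 2) - 3*log(x + 3) + 2*atan(x/2).


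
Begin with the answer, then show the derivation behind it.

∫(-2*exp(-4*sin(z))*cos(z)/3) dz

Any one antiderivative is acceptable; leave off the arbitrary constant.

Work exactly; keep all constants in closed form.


The answer is exp(-4*sin(z))/6.
Step 1. Substitute u = sin(z), turning ∫(-2*exp(-4*sin(z))*cos(z)/3) dz into ∫(-2*exp(-4*u)/3) du: now ∫(-2*exp(-4*u)/3) du.
Step 2. Evaluate the standard form: now exp(-4*u)/6.
Step 3. Substitute back u = sin(z): now exp(-4*sin(z))/6.
Answer: exp(-4*sin(z))/6.


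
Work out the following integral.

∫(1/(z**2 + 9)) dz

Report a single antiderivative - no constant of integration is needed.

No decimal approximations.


Answer: atan(z/3)/3.


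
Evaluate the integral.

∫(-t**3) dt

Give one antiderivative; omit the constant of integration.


Answer: -t**4/4.


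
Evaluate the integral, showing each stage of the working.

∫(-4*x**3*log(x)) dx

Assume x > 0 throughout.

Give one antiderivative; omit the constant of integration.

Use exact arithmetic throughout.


Step 1. Integrate ∫(-4*x**3*log(x)) dx by parts with u = log(x), dv = (-4*x**3) dx, so v = -x**4 [assuming x > 0]: now -x**4*log(x) + ∫(x**3) dx.
Step 2. Evaluate the standard form: now -x**4*log(x) + x**4/4.
Answer: -x**4*log(x) + x**4/4.


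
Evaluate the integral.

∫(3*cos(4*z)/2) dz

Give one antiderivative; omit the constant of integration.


Answer: 3*sin(4*z)/8.


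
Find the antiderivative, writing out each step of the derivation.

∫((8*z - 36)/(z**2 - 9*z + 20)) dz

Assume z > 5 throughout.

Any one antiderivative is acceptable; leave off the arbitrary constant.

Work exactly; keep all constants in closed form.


Step 1. Decompose ∫((8*z - 36)/(z**2 - 9*z + 20)) dz by partial fractions, (8*z - 36)/(z**2 - 9*z + 20) = 4/(z - 4) + 4/(z - 5): now ∫(4/(z - 5)) dz + ∫(4/(z - 4)) dz.
Step 2. Evaluate the standard form [assuming z > 4]: now 4*log(z - 4) + ∫(4/(z - 5)) dz.
Step 3. Evaluate the standard form [assuming z > 5]: now 4*log(z - 5) + 4*log(z - 4).
Answer: 4*log(z - 5) + 4*log(z - 4).


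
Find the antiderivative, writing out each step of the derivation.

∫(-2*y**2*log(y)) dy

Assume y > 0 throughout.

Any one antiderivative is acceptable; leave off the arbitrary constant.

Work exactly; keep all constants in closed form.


Step 1. Integrate ∫(-2*y**2*log(y)) dy by parts with u = log(y), dv = (-2*y**2) dy, so v = -2*y**3/3 [assuming y > 0]: now -2*y**3*log(y)/3 + ∫(2*y**2/3) dy.
Step 2. Evaluate the standard form: now -2*y**3*log(y)/3 + 2*y**3/9.
Answer: -2*y**3*log(y)/3 + 2*y**3/9.


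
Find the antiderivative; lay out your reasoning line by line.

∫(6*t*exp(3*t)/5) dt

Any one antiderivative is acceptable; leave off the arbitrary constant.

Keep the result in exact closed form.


Step 1. Integrate ∫(6*t*exp(3*t)/5) dt by parts with u = t, dv = (6*exp(3*t)/5) dt, so v = 2*exp(3*t)/5: now 2*t*exp(3*t)/5 + ∫(-2*exp(3*t)/5) dt.
Step 2. Evaluate the standard form: now 2*t*exp(3*t)/5 - 2*exp(3*t)/15.
Answer: 2*t*exp(3*t)/5 - 2*exp(3*t)/15.


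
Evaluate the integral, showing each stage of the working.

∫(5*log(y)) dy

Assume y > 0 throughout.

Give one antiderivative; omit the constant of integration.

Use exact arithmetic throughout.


Step 1. Integrate ∫(5*log(y)) dy by parts with u = log(y), dv = (5) dy, so v = 5*y [assuming y > 0]: now 5*y*log(y) + ∫(-5) dy.
Step 2. Evaluate the standard form: now 5*y*log(y) - 5*y.
Answer: 5*y*log(y) - 5*y.


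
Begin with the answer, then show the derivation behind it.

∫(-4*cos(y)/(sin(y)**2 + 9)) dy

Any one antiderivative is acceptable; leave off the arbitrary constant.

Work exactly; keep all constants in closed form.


The answer is -4*atan(sin(y)/3)/3.
Step 1. Substitute u = sin(y), turning ∫(-4*cos(y)/(sin(y)**2 + 9)) dy into ∫(-4/(u**2 + 9)) du: now ∫(-4/(u**2 + 9)) du.
Step 2. Evaluate the standard form: now -4*atan(u/3)/3.
Step 3. Substitute back u = sin(y): now -4*atan(sin(y)/3)/3.
Answer: -4*atan(sin(y)/3)/3.


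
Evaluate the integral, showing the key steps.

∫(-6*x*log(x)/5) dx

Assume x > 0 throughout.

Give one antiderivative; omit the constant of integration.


Step 1. Integrate ∫(-6*x*log(x)/5) dx by parts with u = log(x), dv = (-6*x/5) dx, so v = -3*x**2/5 [assuming x > 0]: now -3*x**2*log(x)/5 + ∫(3*x/5) dx.
Step 2. Evaluate the standard form: now -3*x**2*log(x)/5 + 3*x**2/10.
Answer: -3*x**2*log(x)/5 + 3*x**2/10.


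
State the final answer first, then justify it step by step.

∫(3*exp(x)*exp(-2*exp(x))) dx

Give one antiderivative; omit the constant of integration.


The answer is -3*exp(-2*exp(x))/2.
Step 1. Substitute u = exp(x), turning ∫(3*exp(x)*exp(-2*exp(x))) dx into ∫(3*exp(-2*u)) du: now ∫(3*exp(-2*u)) du.
Step 2. Evaluate the standard form: now -3*exp(-2*u)/2.
Step 3. Substitute back u = exp(x): now -3*exp(-2*exp(x))/2.
Answer: -3*exp(-2*exp(x))/2.


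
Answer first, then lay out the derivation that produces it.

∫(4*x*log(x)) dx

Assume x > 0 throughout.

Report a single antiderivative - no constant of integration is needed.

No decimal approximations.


The answer is 2*x**2*log(x) - x**2.
Step 1. Integrate ∫(4*x*log(x)) dx by parts with u = log(x), dv = (4*x) dx, so v = 2*x**2 [assuming x > 0]: now 2*x**2*log(x) + ∫(-2*x) dx.
Step 2. Evaluate the standard form: now 2*x**2*log(x) - x**2.
Answer: 2*x**2*log(x) - x**2.


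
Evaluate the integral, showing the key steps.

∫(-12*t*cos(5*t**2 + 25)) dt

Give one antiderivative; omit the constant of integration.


Step 1. Substitute u = t**2 + 5, turning ∫(-12*t*cos(5*t**2 + 25)) dt into ∫(-6*cos(5*u)) du: now ∫(-6*cos(5*u)) du.
Step 2. Evaluate the standard form: now -6*sin(5*u)/5.
Step 3. Substitute back u = t**2 + 5: now -6*sin(5*t**2 + 25)/5.
Answer: -6*sin(5*t**2 + 25)/5.


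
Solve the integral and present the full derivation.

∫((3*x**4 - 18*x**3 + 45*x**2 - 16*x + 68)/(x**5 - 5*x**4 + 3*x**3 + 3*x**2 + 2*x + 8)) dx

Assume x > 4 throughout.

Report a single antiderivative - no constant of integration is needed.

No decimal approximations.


Step 1. Decompose ∫((3*x**4 - 18*x**3 + 45*x**2 - 16*x + 68)/(x**5 - 5*x**4 + 3*x**3 + 3*x**2 + 2*x + 8)) dx by partial fractions, (3*x**4 - 18*x**3 + 45*x**2 - 16*x + 68)/(x**5 - 5*x**4 + 3*x**3 + 3*x**2 + 2*x + 8) = 2/(x**2 + 1) + 5/(x + 1) - 4/(x - 2) + 2/(x - 4): now ∫(2/(x - 4)) dx + ∫(-4/(x - 2)) dx + ∫(5/(x + 1)) dx + ∫(2/(x**2 + 1)) dx.
Step 2. Evaluate the standard form [assuming x > -1]: now 5*log(x + 1) + ∫(2/(x - 4)) dx + ∫(-4/(x - 2)) dx + ∫(2/(x**2 + 1)) dx.
Step 3. Evaluate the standard form [assuming x > 2]: now -4*log(x - 2) + 5*log(x + 1) + ∫(2/(x - 4)) dx + ∫(2/(x**2 + 1)) dx.
Step 4. Evaluate the standard form [assuming x > 4]: now 2*log(x - 4) - 4*log(x - 2) + 5*log(x + 1) + ∫(2/(x**2 + 1)) dx.
Step 5. Evaluate the standard form: now 2*log(x - 4) - 4*log(x - 2) + 5*log(x + 1) + 2*atan(x).
Answer: 2*log(x - 4) - 4*log(x - 2) + 5*log(x + 1) + 2*atan(x).


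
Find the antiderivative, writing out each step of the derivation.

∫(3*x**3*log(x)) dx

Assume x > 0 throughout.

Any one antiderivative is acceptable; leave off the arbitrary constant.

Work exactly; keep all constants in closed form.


Step 1. Integrate ∫(3*x**3*log(x)) dx by parts with u = log(x), dv = (3*x**3) dx, so v = 3*x**4/4 [assuming x > 0]: now 3*x**4*log(x)/4 + ∫(-3*x**3/4) dx.
Step 2. Evaluate the standard form: now 3*x**4*log(x)/4 - 3*x**4/16.
Answer: 3*x**4*log(x)/4 - 3*x**4/16.


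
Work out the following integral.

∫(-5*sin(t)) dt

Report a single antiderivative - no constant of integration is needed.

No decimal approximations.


Answer: 5*cos(t).


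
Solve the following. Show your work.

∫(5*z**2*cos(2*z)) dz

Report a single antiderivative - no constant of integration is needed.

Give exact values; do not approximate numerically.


Step 1. Integrate ∫(5*z**2*cos(2*z)) dz by parts with u = z**2, dv = (5*cos(2*z)) dz, so v = 5*sin(2*z)/2: now 5*z**2*sin(2*z)/2 + ∫(-5*z*sin(2*z)) dz.
Step 2. Integrate ∫(-5*z*sin(2*z)) dz by parts with u = z, dv = (-5*sin(2*z)) dz, so v = 5*cos(2*z)/2: now 5*z**2*sin(2*z)/2 + 5*z*cos(2*z)/2 + ∫(-5*cos(2*z)/2) dz.
Step 3. Evaluate the standard form: now 5*z**2*sin(2*z)/2 + 5*z*cos(2*z)/2 - 5*sin(2*z)/4.
Answer: 5*z**2*sin(2*z)/2 + 5*z*cos(2*z)/2 - 5*sin(2*z)/4.


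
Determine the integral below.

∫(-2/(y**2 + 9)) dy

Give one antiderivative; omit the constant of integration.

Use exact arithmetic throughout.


Answer: -2*atan(y/3)/3.


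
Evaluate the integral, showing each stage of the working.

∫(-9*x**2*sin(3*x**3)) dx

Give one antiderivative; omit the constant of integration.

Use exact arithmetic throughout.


Step 1. Substitute u = x**3, turning ∫(-9*x**2*sin(3*x**3)) dx into ∫(-3*sin(3*u)) du: now ∫(-3*sin(3*u)) du.
Step 2. Evaluate the standard form: now cos(3*u).
Step 3. Substitute back u = x**3: now cos(3*x**3).
Answer: cos(3*x**3).


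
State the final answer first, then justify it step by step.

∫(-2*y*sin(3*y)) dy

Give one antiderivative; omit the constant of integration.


The answer is 2*y*cos(3*y)/3 - 2*sin(3*y)/9.
Step 1. Integrate ∫(-2*y*sin(3*y)) dy by parts with u = y, dv = (-2*sin(3*y)) dy, so v = 2*cos(3*y)/3: now 2*y*cos(3*y)/3 + ∫(-2*cos(3*y)/3) dy.
Step 2. Evaluate the standard form: now 2*y*cos(3*y)/3 - 2*sin(3*y)/9.
Answer: 2*y*cos(3*y)/3 - 2*sin(3*y)/9.


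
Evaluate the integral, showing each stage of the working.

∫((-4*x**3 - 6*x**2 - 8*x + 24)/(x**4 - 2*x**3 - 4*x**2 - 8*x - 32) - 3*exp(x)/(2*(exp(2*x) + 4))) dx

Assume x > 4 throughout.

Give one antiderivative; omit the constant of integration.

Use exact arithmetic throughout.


Step 1. Rewrite: now ∫(-3*exp(x)/(2*(exp(2*x) + 4))) dx + ∫((-4*x**3 - 6*x**2 - 8*x + 24)/(x**4 - 2*x**3 - 4*x**2 - 8*x - 32)) dx.
Step 2. Substitute u = exp(x), turning ∫(-3*exp(x)/(2*(exp(2*x) + 4))) dx into ∫(-3/(2*(u**2 + 4))) du: now ∫((-4*x**3 - 6*x**2 - 8*x + 24)/(x**4 - 2*x**3 - 4*x**2 - 8*x - 32)) dx + ∫(-3/(2*(u**2 + 4))) du.
Step 3. Evaluate the standard form: now -3*atan(u/2)/4 + ∫((-4*x**3 - 6*x**2 - 8*x + 24)/(x**4 - 2*x**3 - 4*x**2 - 8*x - 32)) dx.
Step 4. Substitute back u = exp(x): now -3*atan(exp(x)/2)/4 + ∫((-4*x**3 - 6*x**2 - 8*x + 24)/(x**4 - 2*x**3 - 4*x**2 - 8*x - 32)) dx.
Step 5. Decompose ∫((-4*x**3 - 6*x**2 - 8*x + 24)/(x**4 - 2*x**3 - 4*x**2 - 8*x - 32)) dx by partial fractions, (-4*x**3 - 6*x**2 - 8*x + 24)/(x**4 - 2*x**3 - 4*x**2 - 8*x - 32) = -4/(x**2 + 4) - 1/(x + 2) - 3/(x - 4): now -3*atan(exp(x)/2)/4 + ∫(-3/(x - 4)) dx + ∫(-1/(x + 2)) dx + ∫(-4/(x**2 + 4)) dx.
Step 6. Evaluate the standard form [assuming x > 4]: now -3*log(x - 4) - 3*atan(exp(x)/2)/4 + ∫(-1/(x + 2)) dx + ∫(-4/(x**2 + 4)) dx.
Step 7. Evaluate the standard form [assuming x > -2]: now -3*log(x - 4) - log(x + 2) - 3*atan(exp(x)/2)/4 + ∫(-4/(x**2 + 4)) dx.
Step 8. Evaluate the standard form: now -3*log(x - 4) - log(x + 2) - 2*atan(x/2) - 3*atan(exp(x)/2)/4.
Answer: -3*log(x - 4) - log(x + 2) - 2*atan(x/2) - 3*atan(exp(x)/2)/4.


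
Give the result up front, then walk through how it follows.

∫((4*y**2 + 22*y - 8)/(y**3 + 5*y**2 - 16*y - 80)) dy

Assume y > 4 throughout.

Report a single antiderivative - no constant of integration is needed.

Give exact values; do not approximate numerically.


The answer is 2*log(y - 4) + 4*log(y + 4) - 2*log(y + 5).
Step 1. Decompose ∫((4*y**2 + 22*y - 8)/(y**3 + 5*y**2 - 16*y - 80)) dy by partial fractions, (4*y**2 + 22*y - 8)/(y**3 + 5*y**2 - 16*y - 80) = -2/(y + 5) + 4/(y + 4) + 2/(y - 4): now ∫(2/(y - 4)) dy + ∫(4/(y + 4)) dy + ∫(-2/(y + 5)) dy.
Step 2. Evaluate the standard form [assuming y > -4]: now 4*log(y + 4) + ∫(2/(y - 4)) dy + ∫(-2/(y + 5)) dy.
Step 3. Evaluate the standard form [assuming y > -5]: now 4*log(y + 4) - 2*log(y + 5) + ∫(2/(y - 4)) dy.
Step 4. Evaluate the standard form [assuming y > 4]: now 2*log(y - 4) + 4*log(y + 4) - 2*log(y + 5).
Answer: 2*log(y - 4) + 4*log(y + 4) - 2*log(y + 5).


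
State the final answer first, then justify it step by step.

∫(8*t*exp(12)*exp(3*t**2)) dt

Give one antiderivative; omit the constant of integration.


The answer is 4*exp(3*t**2 + 12)/3.
Step 1. Substitute u = t**2 + 4, turning ∫(8*t*exp(12)*exp(3*t**2)) dt into ∫(4*exp(3*u)) du: now ∫(4*exp(3*u)) du.
Step 2. Evaluate the standard form: now 4*exp(3*u)/3.
Step 3. Substitute back u = t**2 + 4: now 4*exp(3*t**2 + 12)/3.
Answer: 4*exp(3*t**2 + 12)/3.


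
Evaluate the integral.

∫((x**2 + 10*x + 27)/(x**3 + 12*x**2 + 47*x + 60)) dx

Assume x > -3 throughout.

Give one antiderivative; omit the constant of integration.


Answer: 3*log(x + 3) - 3*log(x + 4) + log(x + 5).


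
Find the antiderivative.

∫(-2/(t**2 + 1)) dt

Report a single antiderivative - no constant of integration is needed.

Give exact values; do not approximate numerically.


Answer: -2*atan(t).


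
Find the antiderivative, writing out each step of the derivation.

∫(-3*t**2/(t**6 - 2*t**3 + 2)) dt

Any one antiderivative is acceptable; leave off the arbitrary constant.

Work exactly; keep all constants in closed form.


Step 1. Substitute u = t**3 - 1, turning ∫(-3*t**2/(t**6 - 2*t**3 + 2)) dt into ∫(-1/(u**2 + 1)) du: now ∫(-1/(u**2 + 1)) du.
Step 2. Evaluate the standard form: now -atan(u).
Step 3. Substitute back u = t**3 - 1: now -atan(t**3 - 1).
Answer: -atan(t**3 - 1).


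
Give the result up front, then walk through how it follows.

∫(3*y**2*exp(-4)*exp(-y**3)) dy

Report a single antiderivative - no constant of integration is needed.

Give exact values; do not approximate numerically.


The answer is -exp(-y**3 - 4).
Step 1. Substitute u = y**3 + 4, turning ∫(3*y**2*exp(-4)*exp(-y**3)) dy into ∫(exp(-u)) du: now ∫(exp(-u)) du.
Step 2. Evaluate the standard form: now -exp(-u).
Step 3. Substitute back u = y**3 + 4: now -exp(-y**3 - 4).
Answer: -exp(-y**3 - 4).


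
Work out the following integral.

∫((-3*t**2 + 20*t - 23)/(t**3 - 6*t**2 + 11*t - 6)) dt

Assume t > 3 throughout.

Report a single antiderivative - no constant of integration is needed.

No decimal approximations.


Answer: 5*log(t - 3) - 5*log(t - 2) - 3*log(t - 1).


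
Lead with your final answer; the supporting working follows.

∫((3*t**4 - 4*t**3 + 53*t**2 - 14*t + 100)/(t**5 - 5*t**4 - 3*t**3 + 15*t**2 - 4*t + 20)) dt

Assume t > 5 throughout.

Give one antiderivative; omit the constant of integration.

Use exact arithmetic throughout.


The answer is 5*log(t - 5) - 5*log(t - 2) + 3*log(t + 2) + 2*atan(t).
Step 1. Decompose ∫((3*t**4 - 4*t**3 + 53*t**2 - 14*t + 100)/(t**5 - 5*t**4 - 3*t**3 + 15*t**2 - 4*t + 20)) dt by partial fractions, (3*t**4 - 4*t**3 + 53*t**2 - 14*t + 100)/(t**5 - 5*t**4 - 3*t**3 + 15*t**2 - 4*t + 20) = 2/(t**2 + 1) + 3/(t + 2) - 5/(t - 2) + 5/(t - 5): now ∫(5/(t - 5)) dt + ∫(-5/(t - 2)) dt + ∫(3/(t + 2)) dt + ∫(2/(t**2 + 1)) dt.
Step 2. Evaluate the standard form [assuming t > 5]: now 5*log(t - 5) + ∫(-5/(t - 2)) dt + ∫(3/(t + 2)) dt + ∫(2/(t**2 + 1)) dt.
Step 3. Evaluate the standard form [assuming t > 2]: now 5*log(t - 5) - 5*log(t - 2) + ∫(3/(t + 2)) dt + ∫(2/(t**2 + 1)) dt.
Step 4. Evaluate the standard form [assuming t > -2]: now 5*log(t - 5) - 5*log(t - 2) + 3*log(t + 2) + ∫(2/(t**2 + 1)) dt.
Step 5. Evaluate the standard form: now 5*log(t - 5) - 5*log(t - 2) + 3*log(t + 2) + 2*atan(t).
Answer: 5*log(t - 5) - 5*log(t - 2) + 3*log(t + 2) + 2*atan(t).


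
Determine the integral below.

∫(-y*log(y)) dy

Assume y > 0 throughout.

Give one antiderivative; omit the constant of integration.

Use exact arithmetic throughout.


Answer: -y**2*log(y)/2 + y**2/4.


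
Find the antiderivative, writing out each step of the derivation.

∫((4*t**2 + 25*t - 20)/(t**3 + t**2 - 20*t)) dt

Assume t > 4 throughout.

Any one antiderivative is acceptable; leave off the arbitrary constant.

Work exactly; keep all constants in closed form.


Step 1. Decompose ∫((4*t**2 + 25*t - 20)/(t**3 + t**2 - 20*t)) dt by partial fractions, (4*t**2 + 25*t - 20)/(t**3 + t**2 - 20*t) = -1/(t + 5) + 4/(t - 4) + 1/t: now ∫(1/t) dt + ∫(4/(t - 4)) dt + ∫(-1/(t + 5)) dt.
Step 2. Evaluate the standard form [assuming t > 0]: now log(t) + ∫(4/(t - 4)) dt + ∫(-1/(t + 5)) dt.
Step 3. Evaluate the standard form [assuming t > 4]: now log(t) + 4*log(t - 4) + ∫(-1/(t + 5)) dt.
Step 4. Evaluate the standard form [assuming t > -5]: now log(t) + 4*log(t - 4) - log(t + 5).
Answer: log(t) + 4*log(t - 4) - log(t + 5).


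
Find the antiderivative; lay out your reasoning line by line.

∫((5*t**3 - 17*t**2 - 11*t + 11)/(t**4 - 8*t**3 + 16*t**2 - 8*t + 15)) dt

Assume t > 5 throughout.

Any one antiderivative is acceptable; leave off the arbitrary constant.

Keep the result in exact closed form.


Step 1. Decompose ∫((5*t**3 - 17*t**2 - 11*t + 11)/(t**4 - 8*t**3 + 16*t**2 - 8*t + 15)) dt by partial fractions, (5*t**3 - 17*t**2 - 11*t + 11)/(t**4 - 8*t**3 + 16*t**2 - 8*t + 15) = 2/(t**2 + 1) + 2/(t - 3) + 3/(t - 5): now ∫(3/(t - 5)) dt + ∫(2/(t - 3)) dt + ∫(2/(t**2 + 1)) dt.
Step 2. Evaluate the standard form [assuming t > 3]: now 2*log(t - 3) + ∫(3/(t - 5)) dt + ∫(2/(t**2 + 1)) dt.
Step 3. Evaluate the standard form [assuming t > 5]: now 3*log(t - 5) + 2*log(t - 3) + ∫(2/(t**2 + 1)) dt.
Step 4. Evaluate the standard form: now 3*log(t - 5) + 2*log(t - 3) + 2*atan(t).
Answer: 3*log(t - 5) + 2*log(t - 3) + 2*atan(t).


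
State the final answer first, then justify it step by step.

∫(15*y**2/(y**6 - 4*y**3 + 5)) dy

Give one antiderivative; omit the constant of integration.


The answer is 5*atan(y**3 - 2).
Step 1. Substitute u = y**3 - 2, turning ∫(15*y**2/(y**6 - 4*y**3 + 5)) dy into ∫(5/(u**2 + 1)) du: now ∫(5/(u**2 + 1)) du.
Step 2. Evaluate the standard form: now 5*atan(u).
Step 3. Substitute back u = y**3 - 2: now 5*atan(y**3 - 2).
Answer: 5*atan(y**3 - 2).


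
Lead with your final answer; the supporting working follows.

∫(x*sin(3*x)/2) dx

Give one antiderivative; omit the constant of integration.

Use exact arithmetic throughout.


The answer is -x*cos(3*x)/6 + sin(3*x)/18.
Step 1. Integrate ∫(x*sin(3*x)/2) dx by parts with u = x, dv = (sin(3*x)/2) dx, so v = -cos(3*x)/6: now -x*cos(3*x)/6 + ∫(cos(3*x)/6) dx.
Step 2. Evaluate the standard form: now -x*cos(3*x)/6 + sin(3*x)/18.
Answer: -x*cos(3*x)/6 + sin(3*x)/18.


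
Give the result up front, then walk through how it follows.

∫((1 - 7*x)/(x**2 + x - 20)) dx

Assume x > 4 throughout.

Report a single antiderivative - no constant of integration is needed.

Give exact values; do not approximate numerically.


The answer is -3*log(x - 4) - 4*log(x + 5).
Step 1. Decompose ∫((1 - 7*x)/(x**2 + x - 20)) dx by partial fractions, (1 - 7*x)/(x**2 + x - 20) = -4/(x + 5) - 3/(x - 4): now ∫(-3/(x - 4)) dx + ∫(-4/(x + 5)) dx.
Step 2. Evaluate the standard form [assuming x > -5]: now -4*log(x + 5) + ∫(-3/(x - 4)) dx.
Step 3. Evaluate the standard form [assuming x > 4]: now -3*log(x - 4) - 4*log(x + 5).
Answer: -3*log(x - 4) - 4*log(x + 5).


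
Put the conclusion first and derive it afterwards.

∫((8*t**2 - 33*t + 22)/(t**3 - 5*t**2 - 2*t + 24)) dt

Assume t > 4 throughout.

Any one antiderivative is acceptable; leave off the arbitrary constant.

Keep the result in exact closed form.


The answer is 3*log(t - 4) + log(t - 3) + 4*log(t + 2).
Step 1. Decompose ∫((8*t**2 - 33*t + 22)/(t**3 - 5*t**2 - 2*t + 24)) dt by partial fractions, (8*t**2 - 33*t + 22)/(t**3 - 5*t**2 - 2*t + 24) = 4/(t + 2) + 1/(t - 3) + 3/(t - 4): now ∫(3/(t - 4)) dt + ∫(1/(t - 3)) dt + ∫(4/(t + 2)) dt.
Step 2. Evaluate the standard form [assuming t > -2]: now 4*log(t + 2) + ∫(3/(t - 4)) dt + ∫(1/(t - 3)) dt.
Step 3. Evaluate the standard form [assuming t > 4]: now 3*log(t - 4) + 4*log(t + 2) + ∫(1/(t - 3)) dt.
Step 4. Evaluate the standard form [assuming t > 3]: now 3*log(t - 4) + log(t - 3) + 4*log(t + 2).
Answer: 3*log(t - 4) + log(t - 3) + 4*log(t + 2).


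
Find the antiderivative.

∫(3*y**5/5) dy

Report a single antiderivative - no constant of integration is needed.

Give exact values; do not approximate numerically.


Answer: y**6/10.


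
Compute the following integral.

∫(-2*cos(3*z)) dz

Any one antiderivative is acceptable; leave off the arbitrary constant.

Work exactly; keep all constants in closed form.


Answer: -2*sin(3*z)/3.


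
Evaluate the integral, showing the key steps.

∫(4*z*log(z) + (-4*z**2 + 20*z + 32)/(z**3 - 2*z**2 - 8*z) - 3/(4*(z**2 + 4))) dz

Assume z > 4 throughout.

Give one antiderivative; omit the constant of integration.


Step 1. Rewrite: now ∫(4*z*log(z)) dz + ∫((-4*z**2 + 20*z + 32)/(z**3 - 2*z**2 - 8*z)) dz + ∫(-3/(4*(z**2 + 4))) dz.
Step 2. Integrate ∫(4*z*log(z)) dz by parts with u = log(z), dv = (4*z) dz, so v = 2*z**2 [assuming z > 0]: now 2*z**2*log(z) + ∫(-2*z) dz + ∫((-4*z**2 + 20*z + 32)/(z**3 - 2*z**2 - 8*z)) dz + ∫(-3/(4*(z**2 + 4))) dz.
Step 3. Evaluate the standard form: now 2*z**2*log(z) - z**2 + ∫((-4*z**2 + 20*z + 32)/(z**3 - 2*z**2 - 8*z)) dz + ∫(-3/(4*(z**2 + 4))) dz.
Step 4. Evaluate the standard form: now 2*z**2*log(z) - z**2 - 3*atan(z/2)/8 + ∫((-4*z**2 + 20*z + 32)/(z**3 - 2*z**2 - 8*z)) dz.
Step 5. Decompose ∫((-4*z**2 + 20*z + 32)/(z**3 - 2*z**2 - 8*z)) dz by partial fractions, (-4*z**2 + 20*z + 32)/(z**3 - 2*z**2 - 8*z) = -2/(z + 2) + 2/(z - 4) - 4/z: now 2*z**2*log(z) - z**2 - 3*atan(z/2)/8 + ∫(-4/z) dz + ∫(2/(z - 4)) dz + ∫(-2/(z + 2)) dz.
Step 6. Evaluate the standard form [assuming z > -2]: now 2*z**2*log(z) - z**2 - 2*log(z + 2) - 3*atan(z/2)/8 + ∫(-4/z) dz + ∫(2/(z - 4)) dz.
Step 7. Evaluate the standard form [assuming z > 4]: now 2*z**2*log(z) - z**2 + 2*log(z - 4) - 2*log(z + 2) - 3*atan(z/2)/8 + ∫(-4/z) dz.
Step 8. Evaluate the standard form [assuming z > 0]: now 2*z**2*log(z) - z**2 - 4*log(z) + 2*log(z - 4) - 2*log(z + 2) - 3*atan(z/2)/8.
Answer: 2*z**2*log(z) - z**2 - 4*log(z) + 2*log(z - 4) - 2*log(z + 2) - 3*atan(z/2)/8.


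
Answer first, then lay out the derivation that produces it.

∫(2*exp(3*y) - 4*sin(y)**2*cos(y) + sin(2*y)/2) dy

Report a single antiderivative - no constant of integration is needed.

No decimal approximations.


The answer is 2*exp(3*y)/3 - 4*sin(y)**3/3 - cos(2*y)/4.
Step 1. Rewrite: now ∫(-4*sin(y)**2*cos(y)) dy + ∫(2*exp(3*y)) dy + ∫(sin(2*y)/2) dy.
Step 2. Evaluate the standard form: now 2*exp(3*y)/3 + ∫(-4*sin(y)**2*cos(y)) dy + ∫(sin(2*y)/2) dy.
Step 3. Evaluate the standard form: now 2*exp(3*y)/3 - cos(2*y)/4 + ∫(-4*sin(y)**2*cos(y)) dy.
Step 4. Substitute u = sin(y), turning ∫(-4*sin(y)**2*cos(y)) dy into ∫(-4*u**2) du: now 2*exp(3*y)/3 - cos(2*y)/4 + ∫(-4*u**2) du.
Step 5. Evaluate the standard form: now -4*u**3/3 + 2*exp(3*y)/3 - cos(2*y)/4.
Step 6. Substitute back u = sin(y): now 2*exp(3*y)/3 - 4*sin(y)**3/3 - cos(2*y)/4.
Answer: 2*exp(3*y)/3 - 4*sin(y)**3/3 - cos(2*y)/4.


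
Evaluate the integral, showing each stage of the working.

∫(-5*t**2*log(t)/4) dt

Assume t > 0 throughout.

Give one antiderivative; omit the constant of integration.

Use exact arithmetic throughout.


Step 1. Integrate ∫(-5*t**2*log(t)/4) dt by parts with u = log(t), dv = (-5*t**2/4) dt, so v = -5*t**3/12 [assuming t > 0]: now -5*t**3*log(t)/12 + ∫(5*t**2/12) dt.
Step 2. Evaluate the standard form: now -5*t**3*log(t)/12 + 5*t**3/36.
Answer: -5*t**3*log(t)/12 + 5*t**3/36.


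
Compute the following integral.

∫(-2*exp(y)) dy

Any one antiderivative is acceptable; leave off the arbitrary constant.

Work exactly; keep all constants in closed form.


Answer: -2*exp(y).


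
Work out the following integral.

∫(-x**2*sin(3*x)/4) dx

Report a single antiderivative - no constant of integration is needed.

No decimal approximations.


Answer: x**2*cos(3*x)/12 - x*sin(3*x)/18 - cos(3*x)/54.


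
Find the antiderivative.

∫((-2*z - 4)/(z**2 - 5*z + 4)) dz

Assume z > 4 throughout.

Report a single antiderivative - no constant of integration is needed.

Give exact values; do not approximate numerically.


Answer: -4*log(z - 4) + 2*log(z - 1).


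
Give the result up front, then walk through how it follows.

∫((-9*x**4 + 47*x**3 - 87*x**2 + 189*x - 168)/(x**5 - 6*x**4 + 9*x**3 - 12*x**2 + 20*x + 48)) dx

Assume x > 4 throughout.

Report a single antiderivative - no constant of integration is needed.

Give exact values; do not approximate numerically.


The answer is -log(x - 4) - 3*log(x - 3) - 5*log(x + 1) + atan(x/2)/2.
Step 1. Decompose ∫((-9*x**4 + 47*x**3 - 87*x**2 + 189*x - 168)/(x**5 - 6*x**4 + 9*x**3 - 12*x**2 + 20*x + 48)) dx by partial fractions, (-9*x**4 + 47*x**3 - 87*x**2 + 189*x - 168)/(x**5 - 6*x**4 + 9*x**3 - 12*x**2 + 20*x + 48) = 1/(x**2 + 4) - 5/(x + 1) - 3/(x - 3) - 1/(x - 4): now ∫(-1/(x - 4)) dx + ∫(-3/(x - 3)) dx + ∫(-5/(x + 1)) dx + ∫(1/(x**2 + 4)) dx.
Step 2. Evaluate the standard form [assuming x > 3]: now -3*log(x - 3) + ∫(-1/(x - 4)) dx + ∫(-5/(x + 1)) dx + ∫(1/(x**2 + 4)) dx.
Step 3. Evaluate the standard form [assuming x > 4]: now -log(x - 4) - 3*log(x - 3) + ∫(-5/(x + 1)) dx + ∫(1/(x**2 + 4)) dx.
Step 4. Evaluate the standard form [assuming x > -1]: now -log(x - 4) - 3*log(x - 3) - 5*log(x + 1) + ∫(1/(x**2 + 4)) dx.
Step 5. Evaluate the standard form: now -log(x - 4) - 3*log(x - 3) - 5*log(x + 1) + atan(x/2)/2.
Answer: -log(x - 4) - 3*log(x - 3) - 5*log(x + 1) + atan(x/2)/2.


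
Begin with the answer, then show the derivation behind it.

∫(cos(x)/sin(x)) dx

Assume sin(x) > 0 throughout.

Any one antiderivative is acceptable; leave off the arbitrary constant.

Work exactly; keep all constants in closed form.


The answer is log(sin(x)).
Step 1. Substitute u = sin(x), turning ∫(cos(x)/sin(x)) dx into ∫(1/u) du: now ∫(1/u) du.
Step 2. Evaluate the standard form [assuming u > 0]: now log(u).
Step 3. Substitute back u = sin(x): now log(sin(x)).
Answer: log(sin(x)).


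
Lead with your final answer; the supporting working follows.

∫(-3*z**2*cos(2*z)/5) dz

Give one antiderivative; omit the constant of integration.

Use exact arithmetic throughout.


The answer is -3*z**2*sin(2*z)/10 - 3*z*cos(2*z)/10 + 3*sin(2*z)/20.
Step 1. Integrate ∫(-3*z**2*cos(2*z)/5) dz by parts with u = z**2, dv = (-3*cos(2*z)/5) dz, so v = -3*sin(2*z)/10: now -3*z**2*sin(2*z)/10 + ∫(3*z*sin(2*z)/5) dz.
Step 2. Integrate ∫(3*z*sin(2*z)/5) dz by parts with u = z, dv = (3*sin(2*z)/5) dz, so v = -3*cos(2*z)/10: now -3*z**2*sin(2*z)/10 - 3*z*cos(2*z)/10 + ∫(3*cos(2*z)/10) dz.
Step 3. Evaluate the standard form: now -3*z**2*sin(2*z)/10 - 3*z*cos(2*z)/10 + 3*sin(2*z)/20.
Answer: -3*z**2*sin(2*z)/10 - 3*z*cos(2*z)/10 + 3*sin(2*z)/20.


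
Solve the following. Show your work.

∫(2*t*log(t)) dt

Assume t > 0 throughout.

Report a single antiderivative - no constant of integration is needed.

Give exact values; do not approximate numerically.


Step 1. Integrate ∫(2*t*log(t)) dt by parts with u = log(t), dv = (2*t) dt, so v = t**2 [assuming t > 0]: now t**2*log(t) + ∫(-t) dt.
Step 2. Evaluate the standard form: now t**2*log(t) - t**2/2.
Answer: t**2*log(t) - t**2/2.


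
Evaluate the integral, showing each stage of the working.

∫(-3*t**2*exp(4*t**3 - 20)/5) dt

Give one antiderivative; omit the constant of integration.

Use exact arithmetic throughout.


Step 1. Substitute u = t**3 - 5, turning ∫(-3*t**2*exp(4*t**3 - 20)/5) dt into ∫(-exp(4*u)/5) du: now ∫(-exp(4*u)/5) du.
Step 2. Evaluate the standard form: now -exp(4*u)/20.
Step 3. Substitute back u = t**3 - 5: now -exp(4*t**3 - 20)/20.
Answer: -exp(4*t**3 - 20)/20.


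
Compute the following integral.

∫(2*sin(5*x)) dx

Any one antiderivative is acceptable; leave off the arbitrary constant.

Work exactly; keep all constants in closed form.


Answer: -2*cos(5*x)/5.


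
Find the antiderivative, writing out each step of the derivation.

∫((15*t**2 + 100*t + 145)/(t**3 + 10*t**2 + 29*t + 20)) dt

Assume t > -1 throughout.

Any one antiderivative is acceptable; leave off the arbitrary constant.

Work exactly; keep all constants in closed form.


Step 1. Decompose ∫((15*t**2 + 100*t + 145)/(t**3 + 10*t**2 + 29*t + 20)) dt by partial fractions, (15*t**2 + 100*t + 145)/(t**3 + 10*t**2 + 29*t + 20) = 5/(t + 5) + 5/(t + 4) + 5/(t + 1): now ∫(5/(t + 1)) dt + ∫(5/(t + 4)) dt + ∫(5/(t + 5)) dt.
Step 2. Evaluate the standard form [assuming t > -5]: now 5*log(t + 5) + ∫(5/(t + 1)) dt + ∫(5/(t + 4)) dt.
Step 3. Evaluate the standard form [assuming t > -1]: now 5*log(t + 1) + 5*log(t + 5) + ∫(5/(t + 4)) dt.
Step 4. Evaluate the standard form [assuming t > -4]: now 5*log(t + 1) + 5*log(t + 4) + 5*log(t + 5).
Answer: 5*log(t + 1) + 5*log(t + 4) + 5*log(t + 5).


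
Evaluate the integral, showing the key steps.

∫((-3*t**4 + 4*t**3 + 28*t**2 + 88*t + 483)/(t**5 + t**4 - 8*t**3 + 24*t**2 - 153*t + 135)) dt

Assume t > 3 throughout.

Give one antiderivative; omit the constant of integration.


Step 1. Decompose ∫((-3*t**4 + 4*t**3 + 28*t**2 + 88*t + 483)/(t**5 + t**4 - 8*t**3 + 24*t**2 - 153*t + 135)) dt by partial fractions, (-3*t**4 + 4*t**3 + 28*t**2 + 88*t + 483)/(t**5 + t**4 - 8*t**3 + 24*t**2 - 153*t + 135) = -2/(t**2 + 9) - 1/(t + 5) - 5/(t - 1) + 3/(t - 3): now ∫(3/(t - 3)) dt + ∫(-5/(t - 1)) dt + ∫(-1/(t + 5)) dt + ∫(-2/(t**2 + 9)) dt.
Step 2. Evaluate the standard form [assuming t > 1]: now -5*log(t - 1) + ∫(3/(t - 3)) dt + ∫(-1/(t + 5)) dt + ∫(-2/(t**2 + 9)) dt.
Step 3. Evaluate the standard form [assuming t > 3]: now 3*log(t - 3) - 5*log(t - 1) + ∫(-1/(t + 5)) dt + ∫(-2/(t**2 + 9)) dt.
Step 4. Evaluate the standard form [assuming t > -5]: now 3*log(t - 3) - 5*log(t - 1) - log(t + 5) + ∫(-2/(t**2 + 9)) dt.
Step 5. Evaluate the standard form: now 3*log(t - 3) - 5*log(t - 1) - log(t + 5) - 2*atan(t/3)/3.
Answer: 3*log(t - 3) - 5*log(t - 1) - log(t + 5) - 2*atan(t/3)/3.


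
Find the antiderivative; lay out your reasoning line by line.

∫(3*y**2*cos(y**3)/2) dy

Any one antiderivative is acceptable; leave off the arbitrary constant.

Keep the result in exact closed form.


Step 1. Substitute u = y**3, turning ∫(3*y**2*cos(y**3)/2) dy into ∫(cos(u)/2) du: now ∫(cos(u)/2) du.
Step 2. Evaluate the standard form: now sin(u)/2.
Step 3. Substitute back u = y**3: now sin(y**3)/2.
Answer: sin(y**3)/2.


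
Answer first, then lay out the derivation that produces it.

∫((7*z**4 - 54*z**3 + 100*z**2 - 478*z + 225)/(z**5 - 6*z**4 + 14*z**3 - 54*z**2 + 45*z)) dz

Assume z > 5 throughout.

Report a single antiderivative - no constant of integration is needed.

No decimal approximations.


The answer is 5*log(z) - 3*log(z - 5) + 5*log(z - 1) - 2*atan(z/3)/3.
Step 1. Decompose ∫((7*z**4 - 54*z**3 + 100*z**2 - 478*z + 225)/(z**5 - 6*z**4 + 14*z**3 - 54*z**2 + 45*z)) dz by partial fractions, (7*z**4 - 54*z**3 + 100*z**2 - 478*z + 225)/(z**5 - 6*z**4 + 14*z**3 - 54*z**2 + 45*z) = -2/(z**2 + 9) + 5/(z - 1) - 3/(z - 5) + 5/z: now ∫(5/z) dz + ∫(-3/(z - 5)) dz + ∫(5/(z - 1)) dz + ∫(-2/(z**2 + 9)) dz.
Step 2. Evaluate the standard form [assuming z > 5]: now -3*log(z - 5) + ∫(5/z) dz + ∫(5/(z - 1)) dz + ∫(-2/(z**2 + 9)) dz.
Step 3. Evaluate the standard form [assuming z > 0]: now 5*log(z) - 3*log(z - 5) + ∫(5/(z - 1)) dz + ∫(-2/(z**2 + 9)) dz.
Step 4. Evaluate the standard form [assuming z > 1]: now 5*log(z) - 3*log(z - 5) + 5*log(z - 1) + ∫(-2/(z**2 + 9)) dz.
Step 5. Evaluate the standard form: now 5*log(z) - 3*log(z - 5) + 5*log(z - 1) - 2*atan(z/3)/3.
Answer: 5*log(z) - 3*log(z - 5) + 5*log(z - 1) - 2*atan(z/3)/3.


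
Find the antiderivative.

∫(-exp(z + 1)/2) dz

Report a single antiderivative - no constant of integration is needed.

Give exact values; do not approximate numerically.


Answer: -exp(z + 1)/2.


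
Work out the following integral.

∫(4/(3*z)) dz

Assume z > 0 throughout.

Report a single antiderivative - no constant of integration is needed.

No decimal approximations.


Answer: 4*log(z)/3.


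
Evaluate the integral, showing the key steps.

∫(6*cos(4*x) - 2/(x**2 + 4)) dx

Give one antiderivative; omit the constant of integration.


Step 1. Rewrite: now ∫(-2/(x**2 + 4)) dx + ∫(6*cos(4*x)) dx.
Step 2. Evaluate the standard form: now -atan(x/2) + ∫(6*cos(4*x)) dx.
Step 3. Evaluate the standard form: now 3*sin(4*x)/2 - atan(x/2).
Answer: 3*sin(4*x)/2 - atan(x/2).


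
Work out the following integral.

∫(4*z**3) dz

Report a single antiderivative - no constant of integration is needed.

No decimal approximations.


Answer: z**4.


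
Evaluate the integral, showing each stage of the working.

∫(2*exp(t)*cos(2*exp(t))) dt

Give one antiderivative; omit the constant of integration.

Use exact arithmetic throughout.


Step 1. Substitute u = exp(t), turning ∫(2*exp(t)*cos(2*exp(t))) dt into ∫(2*cos(2*u)) du: now ∫(2*cos(2*u)) du.
Step 2. Evaluate the standard form: now sin(2*u).
Step 3. Substitute back u = exp(t): now sin(2*exp(t)).
Answer: sin(2*exp(t)).


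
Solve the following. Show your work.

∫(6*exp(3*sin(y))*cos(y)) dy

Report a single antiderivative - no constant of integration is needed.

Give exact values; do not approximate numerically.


Step 1. Substitute u = sin(y), turning ∫(6*exp(3*sin(y))*cos(y)) dy into ∫(6*exp(3*u)) du: now ∫(6*exp(3*u)) du.
Step 2. Evaluate the standard form: now 2*exp(3*u).
Step 3. Substitute back u = sin(y): now 2*exp(3*sin(y)).
Answer: 2*exp(3*sin(y)).


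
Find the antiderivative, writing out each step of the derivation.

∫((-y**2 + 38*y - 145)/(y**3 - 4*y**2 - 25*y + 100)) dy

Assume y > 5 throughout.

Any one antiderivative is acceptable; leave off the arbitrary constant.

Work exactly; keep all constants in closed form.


Step 1. Decompose ∫((-y**2 + 38*y - 145)/(y**3 - 4*y**2 - 25*y + 100)) dy by partial fractions, (-y**2 + 38*y - 145)/(y**3 - 4*y**2 - 25*y + 100) = -4/(y + 5) + 1/(y - 4) + 2/(y - 5): now ∫(2/(y - 5)) dy + ∫(1/(y - 4)) dy + ∫(-4/(y + 5)) dy.
Step 2. Evaluate the standard form [assuming y > 4]: now log(y - 4) + ∫(2/(y - 5)) dy + ∫(-4/(y + 5)) dy.
Step 3. Evaluate the standard form [assuming y > 5]: now 2*log(y - 5) + log(y - 4) + ∫(-4/(y + 5)) dy.
Step 4. Evaluate the standard form [assuming y > -5]: now 2*log(y - 5) + log(y - 4) - 4*log(y + 5).
Answer: 2*log(y - 5) + log(y - 4) - 4*log(y + 5).


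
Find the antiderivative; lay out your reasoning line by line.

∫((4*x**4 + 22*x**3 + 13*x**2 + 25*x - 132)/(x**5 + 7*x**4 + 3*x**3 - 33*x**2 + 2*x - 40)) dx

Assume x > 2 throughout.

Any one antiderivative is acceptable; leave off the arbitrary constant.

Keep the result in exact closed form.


Step 1. Decompose ∫((4*x**4 + 22*x**3 + 13*x**2 + 25*x - 132)/(x**5 + 7*x**4 + 3*x**3 - 33*x**2 + 2*x - 40)) dx by partial fractions, (4*x**4 + 22*x**3 + 13*x**2 + 25*x - 132)/(x**5 + 7*x**4 + 3*x**3 - 33*x**2 + 2*x - 40) = 3/(x**2 + 1) - 1/(x + 5) + 4/(x + 4) + 1/(x - 2): now ∫(1/(x - 2)) dx + ∫(4/(x + 4)) dx + ∫(-1/(x + 5)) dx + ∫(3/(x**2 + 1)) dx.
Step 2. Evaluate the standard form [assuming x > 2]: now log(x - 2) + ∫(4/(x + 4)) dx + ∫(-1/(x + 5)) dx + ∫(3/(x**2 + 1)) dx.
Step 3. Evaluate the standard form [assuming x > -4]: now log(x - 2) + 4*log(x + 4) + ∫(-1/(x + 5)) dx + ∫(3/(x**2 + 1)) dx.
Step 4. Evaluate the standard form [assuming x > -5]: now log(x - 2) + 4*log(x + 4) - log(x + 5) + ∫(3/(x**2 + 1)) dx.
Step 5. Evaluate the standard form: now log(x - 2) + 4*log(x + 4) - log(x + 5) + 3*atan(x).
Answer: log(x - 2) + 4*log(x + 4) - log(x + 5) + 3*atan(x).


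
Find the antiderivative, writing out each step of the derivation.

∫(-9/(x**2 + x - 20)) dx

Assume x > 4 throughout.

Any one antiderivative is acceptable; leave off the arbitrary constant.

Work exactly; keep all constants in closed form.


Step 1. Decompose ∫(-9/(x**2 + x - 20)) dx by partial fractions, -9/(x**2 + x - 20) = 1/(x + 5) - 1/(x - 4): now ∫(-1/(x - 4)) dx + ∫(1/(x + 5)) dx.
Step 2. Evaluate the standard form [assuming x > -5]: now log(x + 5) + ∫(-1/(x - 4)) dx.
Step 3. Evaluate the standard form [assuming x > 4]: now -log(x - 4) + log(x + 5).
Answer: -log(x - 4) + log(x + 5).


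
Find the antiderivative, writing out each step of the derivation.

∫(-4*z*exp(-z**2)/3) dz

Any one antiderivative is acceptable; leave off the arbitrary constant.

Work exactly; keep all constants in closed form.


Step 1. Substitute u = z**2, turning ∫(-4*z*exp(-z**2)/3) dz into ∫(-2*exp(-u)/3) du: now ∫(-2*exp(-u)/3) du.
Step 2. Evaluate the standard form: now 2*exp(-u)/3.
Step 3. Substitute back u = z**2: now 2*exp(-z**2)/3.
Answer: 2*exp(-z**2)/3.
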